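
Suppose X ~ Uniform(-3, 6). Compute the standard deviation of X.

For X ~ Uniform(-3, 6):
Var(X) = \frac{27}{4}
SD(X) = √(Var(X)) = √(\frac{27}{4}) = \frac{3 \sqrt{3}}{2}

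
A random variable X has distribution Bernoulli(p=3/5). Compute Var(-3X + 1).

For X ~ Bernoulli(p=3/5):
Var(X) = \frac{6}{25}
Var(-3X + 1) = (-3)² × Var(X) = 9 × \frac{6}{25} = \frac{54}{25}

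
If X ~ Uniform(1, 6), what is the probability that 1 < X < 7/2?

P(1 < X < 7/2) = ∫_{1}^{7/2} f(x) dx
where f(x) = \frac{1}{5}
= \frac{1}{2}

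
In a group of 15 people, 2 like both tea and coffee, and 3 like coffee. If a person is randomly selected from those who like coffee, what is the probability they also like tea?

P(A ∩ B) = 2/15
P(B) = 3/15 = 1/5
P(A|B) = P(A ∩ B) / P(B) = (2/15) / (1/5) = 2/3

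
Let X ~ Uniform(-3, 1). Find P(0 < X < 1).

P(0 < X < 1) = ∫_{0}^{1} f(x) dx
where f(x) = \frac{1}{4}
= \frac{1}{4}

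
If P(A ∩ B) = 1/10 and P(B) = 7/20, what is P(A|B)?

P(A|B) = P(A ∩ B) / P(B)
= (1/10) / (7/20)
= 2/7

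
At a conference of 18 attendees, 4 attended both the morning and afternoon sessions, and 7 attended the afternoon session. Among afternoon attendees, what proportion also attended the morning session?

P(A ∩ B) = 4/18 = 2/9
P(B) = 7/18
P(A|B) = P(A ∩ B) / P(B) = (2/9) / (7/18) = 4/7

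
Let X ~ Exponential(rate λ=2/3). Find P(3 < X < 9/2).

P(3 < X < 9/2) = ∫_{3}^{9/2} f(x) dx
where f(x) = \frac{2 e^{- \frac{2 x}{3}}}{3}
= - \frac{1 - e}{e^{3}}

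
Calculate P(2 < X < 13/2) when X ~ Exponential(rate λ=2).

P(2 < X < 13/2) = ∫_{2}^{13/2} f(x) dx
where f(x) = 2 e^{- 2 x}
= - \frac{1 - e^{9}}{e^{13}}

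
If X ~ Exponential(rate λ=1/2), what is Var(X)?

For X ~ Exponential(rate λ=1/2):
Var(X) = 4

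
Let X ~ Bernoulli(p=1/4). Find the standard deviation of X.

For X ~ Bernoulli(p=1/4):
Var(X) = \frac{3}{16}
SD(X) = √(Var(X)) = √(\frac{3}{16}) = \frac{\sqrt{3}}{4}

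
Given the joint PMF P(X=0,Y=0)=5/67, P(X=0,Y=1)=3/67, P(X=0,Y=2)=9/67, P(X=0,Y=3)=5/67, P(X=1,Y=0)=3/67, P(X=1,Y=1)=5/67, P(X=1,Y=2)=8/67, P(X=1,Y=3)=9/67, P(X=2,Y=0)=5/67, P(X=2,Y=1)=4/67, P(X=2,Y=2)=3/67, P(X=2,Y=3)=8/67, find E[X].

First find marginal of X:
P(X=0) = 22/67
P(X=1) = 25/67
P(X=2) = 20/67
E[X] = 0 × 22/67 + 1 × 25/67 + 2 × 20/67 = 65/67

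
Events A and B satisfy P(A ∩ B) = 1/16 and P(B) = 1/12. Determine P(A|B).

P(A|B) = P(A ∩ B) / P(B)
= (1/16) / (1/12)
= 3/4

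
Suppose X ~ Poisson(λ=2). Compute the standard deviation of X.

For X ~ Poisson(λ=2):
Var(X) = 2
SD(X) = √(Var(X)) = √(2) = \sqrt{2}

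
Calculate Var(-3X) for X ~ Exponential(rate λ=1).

For X ~ Exponential(rate λ=1):
Var(X) = 1
Var(-3X) = (-3)² × Var(X) = 9 × 1 = 9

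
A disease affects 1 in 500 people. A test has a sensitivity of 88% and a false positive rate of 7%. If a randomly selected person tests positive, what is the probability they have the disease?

Let D = the rare event, + = positive/flagged.
P(D) = 1/500
P(+|D) = 88/100 = 22/25
P(+|D') = 7/100
P(+) = P(+|D)P(D) + P(+|D')P(D')
     = \frac{22}{25} × \frac{1}{500} + \frac{7}{100} × \frac{499}{500}
     = \frac{3581}{50000}
P(D|+) = P(+|D)P(D)/P(+) = \frac{88}{3581}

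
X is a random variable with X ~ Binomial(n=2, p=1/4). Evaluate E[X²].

Using the identity E[X²] = Var(X) + (E[X])²:
E[X] = \frac{1}{2}
Var(X) = \frac{3}{8}
E[X²] = \frac{3}{8} + (\frac{1}{2})²
= \frac{5}{8}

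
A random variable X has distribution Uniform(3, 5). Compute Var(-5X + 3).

For X ~ Uniform(3, 5):
Var(X) = \frac{1}{3}
Var(-5X + 3) = (-5)² × Var(X) = 25 × \frac{1}{3} = \frac{25}{3}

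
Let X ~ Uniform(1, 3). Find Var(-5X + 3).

For X ~ Uniform(1, 3):
Var(X) = \frac{1}{3}
Var(-5X + 3) = (-5)² × Var(X) = 25 × \frac{1}{3} = \frac{25}{3}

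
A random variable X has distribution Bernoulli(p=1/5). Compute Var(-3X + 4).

For X ~ Bernoulli(p=1/5):
Var(X) = \frac{4}{25}
Var(-3X + 4) = (-3)² × Var(X) = 9 × \frac{4}{25} = \frac{36}{25}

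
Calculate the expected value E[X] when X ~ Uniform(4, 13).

For X ~ Uniform(4, 13), the expected value is:
E[X] = \frac{17}{2}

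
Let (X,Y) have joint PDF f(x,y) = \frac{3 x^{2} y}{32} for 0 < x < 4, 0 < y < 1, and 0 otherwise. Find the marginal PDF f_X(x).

f_X(x) = ∫_0^1 f(x,y) dy
= ∫_0^1 \frac{3 x^{2} y}{32} dy
= \frac{3 x^{2}}{64} for 0 < x < 4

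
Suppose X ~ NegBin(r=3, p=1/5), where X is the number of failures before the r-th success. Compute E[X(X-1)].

E[X(X-1)] = E[X² - X] = E[X²] - E[X]
E[X] = 12
E[X²] = Var(X) + (E[X])² = 60 + (12)² = 204
E[X(X-1)] = 204 - 12 = 192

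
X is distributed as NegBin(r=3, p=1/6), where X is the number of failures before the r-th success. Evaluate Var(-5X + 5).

For X ~ NegBin(r=3, p=1/6), where X is the number of failures before the r-th success:
Var(X) = 90
Var(-5X + 5) = (-5)² × Var(X) = 25 × 90 = 2250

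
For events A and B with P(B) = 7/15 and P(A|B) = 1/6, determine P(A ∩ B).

By definition, P(A|B) = P(A ∩ B) / P(B)
So P(A ∩ B) = P(A|B) × P(B)
= 1/6 × 7/15
= 7/90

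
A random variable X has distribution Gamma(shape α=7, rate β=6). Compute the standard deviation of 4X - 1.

For X ~ Gamma(shape α=7, rate β=6):
Var(X) = \frac{7}{36}
SD(X) = √(Var(X)) = √(\frac{7}{36}) = \frac{\sqrt{7}}{6}
SD(4X - 1) = |4| × SD(X) = 4 × \frac{\sqrt{7}}{6} = \frac{2 \sqrt{7}}{3}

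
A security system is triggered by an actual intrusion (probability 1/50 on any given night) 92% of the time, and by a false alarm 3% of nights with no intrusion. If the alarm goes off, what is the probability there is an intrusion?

Let D = the rare event, + = positive/flagged.
P(D) = 1/50
P(+|D) = 92/100 = 23/25
P(+|D') = 3/100
P(+) = P(+|D)P(D) + P(+|D')P(D')
     = \frac{23}{25} × \frac{1}{50} + \frac{3}{100} × \frac{49}{50}
     = \frac{239}{5000}
P(D|+) = P(+|D)P(D)/P(+) = \frac{92}{239}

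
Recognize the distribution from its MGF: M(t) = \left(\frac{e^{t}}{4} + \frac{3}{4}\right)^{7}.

The MGF M(t) = \left(\frac{e^{t}}{4} + \frac{3}{4}\right)^{7} is the standard form for the Binomial distribution.
Comparing with the known MGF formula identifies: Binomial(n=7, p=1/4)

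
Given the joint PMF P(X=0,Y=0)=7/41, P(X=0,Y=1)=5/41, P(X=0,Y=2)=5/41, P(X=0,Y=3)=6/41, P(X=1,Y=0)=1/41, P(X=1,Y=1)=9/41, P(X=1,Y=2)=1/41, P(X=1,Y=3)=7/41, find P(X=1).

P(X=1) = P(X=1,Y=0) + P(X=1,Y=1) + P(X=1,Y=2) + P(X=1,Y=3)
= 1/41 + 9/41 + 1/41 + 7/41
= 18/41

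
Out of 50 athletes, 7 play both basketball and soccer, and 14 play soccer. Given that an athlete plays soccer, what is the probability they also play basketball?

P(A ∩ B) = 7/50
P(B) = 14/50 = 7/25
P(A|B) = P(A ∩ B) / P(B) = (7/50) / (7/25) = 1/2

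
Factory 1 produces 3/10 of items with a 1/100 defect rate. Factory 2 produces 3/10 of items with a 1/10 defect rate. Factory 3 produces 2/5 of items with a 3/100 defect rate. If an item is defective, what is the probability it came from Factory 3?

Using Bayes' theorem:
P(F1) = 3/10, P(D|F1) = 1/100
P(F2) = 3/10, P(D|F2) = 1/10
P(F3) = 2/5, P(D|F3) = 3/100
P(D) = P(D|F1)P(F1) + P(D|F2)P(F2) + P(D|F3)P(F3)
     = \frac{9}{200}
P(F3|D) = P(D|F3)P(F3) / P(D)
= \frac{4}{15}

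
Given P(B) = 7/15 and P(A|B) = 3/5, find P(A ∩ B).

By definition, P(A|B) = P(A ∩ B) / P(B)
So P(A ∩ B) = P(A|B) × P(B)
= 3/5 × 7/15
= 7/25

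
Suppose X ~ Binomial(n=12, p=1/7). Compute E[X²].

Using the identity E[X²] = Var(X) + (E[X])²:
E[X] = \frac{12}{7}
Var(X) = \frac{72}{49}
E[X²] = \frac{72}{49} + (\frac{12}{7})²
= \frac{216}{49}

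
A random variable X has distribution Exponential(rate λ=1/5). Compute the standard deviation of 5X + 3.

For X ~ Exponential(rate λ=1/5):
Var(X) = 25
SD(X) = √(Var(X)) = √(25) = 5
SD(5X + 3) = |5| × SD(X) = 5 × 5 = 25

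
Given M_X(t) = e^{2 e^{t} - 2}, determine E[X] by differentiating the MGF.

To find E[X], compute M^(1)(0):
M^(1)(t) = 2 e^{t} e^{2 e^{t} - 2}
M^(1)(0) = 2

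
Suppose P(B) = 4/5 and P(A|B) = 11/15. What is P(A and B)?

By definition, P(A|B) = P(A ∩ B) / P(B)
So P(A ∩ B) = P(A|B) × P(B)
= 11/15 × 4/5
= 44/75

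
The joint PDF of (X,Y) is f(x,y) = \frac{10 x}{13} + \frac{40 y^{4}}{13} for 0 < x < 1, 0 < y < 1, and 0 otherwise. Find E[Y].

E[Y] = ∫_0^1 ∫_0^1 y × f(x,y) dx dy
= \frac{55}{78}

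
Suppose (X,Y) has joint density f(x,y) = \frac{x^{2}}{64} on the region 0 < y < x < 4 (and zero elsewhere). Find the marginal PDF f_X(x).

f_X(x) = ∫_0^x \frac{x^{2}}{64} dy = \frac{x^{3}}{64}
for 0 < x < 4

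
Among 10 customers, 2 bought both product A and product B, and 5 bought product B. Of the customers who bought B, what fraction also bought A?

P(A ∩ B) = 2/10 = 1/5
P(B) = 5/10 = 1/2
P(A|B) = P(A ∩ B) / P(B) = (1/5) / (1/2) = 2/5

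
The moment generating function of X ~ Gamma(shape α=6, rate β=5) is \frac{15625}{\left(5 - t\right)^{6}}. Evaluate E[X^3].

To find E[X^3], compute M^(3)(0):
M^(1)(t) = \frac{93750}{\left(5 - t\right)^{7}}
M^(2)(t) = \frac{656250}{\left(5 - t\right)^{8}}
M^(3)(t) = \frac{5250000}{\left(5 - t\right)^{9}}
M^(3)(0) = \frac{336}{125}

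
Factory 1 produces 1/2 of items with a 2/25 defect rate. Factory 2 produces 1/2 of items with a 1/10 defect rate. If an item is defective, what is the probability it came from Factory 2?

Using Bayes' theorem:
P(F1) = 1/2, P(D|F1) = 2/25
P(F2) = 1/2, P(D|F2) = 1/10
P(D) = P(D|F1)P(F1) + P(D|F2)P(F2)
     = \frac{9}{100}
P(F2|D) = P(D|F2)P(F2) / P(D)
= \frac{5}{9}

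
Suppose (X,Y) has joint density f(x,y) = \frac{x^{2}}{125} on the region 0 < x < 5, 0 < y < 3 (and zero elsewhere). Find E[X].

f_X(x) = ∫_0^3 \frac{x^{2}}{125} dy = \frac{3 x^{2}}{125}
E[X] = ∫_0^5 x × (\frac{3 x^{2}}{125}) dx = \frac{15}{4}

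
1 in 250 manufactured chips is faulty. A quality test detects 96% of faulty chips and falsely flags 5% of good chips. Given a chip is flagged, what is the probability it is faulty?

Let D = the rare event, + = positive/flagged.
P(D) = 1/250
P(+|D) = 96/100 = 24/25
P(+|D') = 5/100 = 1/20
P(+) = P(+|D)P(D) + P(+|D')P(D')
     = \frac{24}{25} × \frac{1}{250} + \frac{1}{20} × \frac{249}{250}
     = \frac{1341}{25000}
P(D|+) = P(+|D)P(D)/P(+) = \frac{32}{447}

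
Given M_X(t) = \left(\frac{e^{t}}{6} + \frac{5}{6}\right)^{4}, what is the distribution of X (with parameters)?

The MGF M(t) = \left(\frac{e^{t}}{6} + \frac{5}{6}\right)^{4} is the standard form for the Binomial distribution.
Comparing with the known MGF formula identifies: Binomial(n=4, p=1/6)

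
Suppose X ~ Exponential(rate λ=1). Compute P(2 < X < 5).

P(2 < X < 5) = ∫_{2}^{5} f(x) dx
where f(x) = e^{- x}
= - \frac{1 - e^{3}}{e^{5}}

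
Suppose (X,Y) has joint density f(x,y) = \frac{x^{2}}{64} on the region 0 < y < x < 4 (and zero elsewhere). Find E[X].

f_X(x) = ∫_0^x \frac{x^{2}}{64} dy = \frac{x^{3}}{64}
E[X] = ∫_0^4 x × (\frac{x^{3}}{64}) dx = \frac{16}{5}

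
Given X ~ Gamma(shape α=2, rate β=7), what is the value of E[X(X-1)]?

E[X(X-1)] = E[X² - X] = E[X²] - E[X]
E[X] = \frac{2}{7}
E[X²] = Var(X) + (E[X])² = \frac{2}{49} + (\frac{2}{7})² = \frac{6}{49}
E[X(X-1)] = \frac{6}{49} - \frac{2}{7} = - \frac{8}{49}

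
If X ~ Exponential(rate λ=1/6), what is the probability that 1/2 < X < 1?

P(1/2 < X < 1) = ∫_{1/2}^{1} f(x) dx
where f(x) = \frac{e^{- \frac{x}{6}}}{6}
= - \frac{1}{e^{\frac{1}{6}}} + e^{- \frac{1}{12}}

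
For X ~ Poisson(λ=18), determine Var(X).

For X ~ Poisson(λ=18):
Var(X) = 18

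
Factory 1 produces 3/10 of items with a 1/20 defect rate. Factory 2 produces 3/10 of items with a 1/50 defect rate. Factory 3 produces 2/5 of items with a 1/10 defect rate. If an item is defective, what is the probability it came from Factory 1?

Using Bayes' theorem:
P(F1) = 3/10, P(D|F1) = 1/20
P(F2) = 3/10, P(D|F2) = 1/50
P(F3) = 2/5, P(D|F3) = 1/10
P(D) = P(D|F1)P(F1) + P(D|F2)P(F2) + P(D|F3)P(F3)
     = \frac{61}{1000}
P(F1|D) = P(D|F1)P(F1) / P(D)
= \frac{15}{61}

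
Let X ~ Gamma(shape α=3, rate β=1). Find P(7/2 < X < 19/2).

P(7/2 < X < 19/2) = ∫_{7/2}^{19/2} f(x) dx
where f(x) = \frac{x^{2} e^{- x}}{2}
= \frac{5 \left(-89 + 17 e^{6}\right)}{8 e^{\frac{19}{2}}}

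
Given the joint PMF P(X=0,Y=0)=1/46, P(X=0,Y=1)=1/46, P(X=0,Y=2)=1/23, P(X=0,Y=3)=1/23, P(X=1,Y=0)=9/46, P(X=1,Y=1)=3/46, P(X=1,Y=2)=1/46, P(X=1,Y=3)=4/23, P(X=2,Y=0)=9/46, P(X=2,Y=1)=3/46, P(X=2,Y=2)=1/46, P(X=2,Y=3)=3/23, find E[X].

First find marginal of X:
P(X=0) = 3/23
P(X=1) = 21/46
P(X=2) = 19/46
E[X] = 0 × 3/23 + 1 × 21/46 + 2 × 19/46 = 59/46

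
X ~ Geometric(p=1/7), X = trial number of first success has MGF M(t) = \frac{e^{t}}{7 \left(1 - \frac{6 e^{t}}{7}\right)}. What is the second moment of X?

To find E[X^2], compute M^(2)(0):
M^(1)(t) = \frac{e^{t}}{7 \left(1 - \frac{6 e^{t}}{7}\right)} + \frac{6 e^{2 t}}{49 \left(1 - \frac{6 e^{t}}{7}\right)^{2}}
M^(2)(t) = \frac{e^{t}}{7 \left(1 - \frac{6 e^{t}}{7}\right)} + \frac{18 e^{2 t}}{49 \left(1 - \frac{6 e^{t}}{7}\right)^{2}} + \frac{72 e^{3 t}}{343 \left(1 - \frac{6 e^{t}}{7}\right)^{3}}
M^(2)(0) = 91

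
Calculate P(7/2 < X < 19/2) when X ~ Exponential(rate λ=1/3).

P(7/2 < X < 19/2) = ∫_{7/2}^{19/2} f(x) dx
where f(x) = \frac{e^{- \frac{x}{3}}}{3}
= - \frac{1 - e^{2}}{e^{\frac{19}{6}}}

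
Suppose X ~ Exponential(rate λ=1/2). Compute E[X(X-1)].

E[X(X-1)] = E[X² - X] = E[X²] - E[X]
E[X] = 2
E[X²] = Var(X) + (E[X])² = 4 + (2)² = 8
E[X(X-1)] = 8 - 2 = 6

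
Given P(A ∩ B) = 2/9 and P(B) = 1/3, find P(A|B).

P(A|B) = P(A ∩ B) / P(B)
= (2/9) / (1/3)
= 2/3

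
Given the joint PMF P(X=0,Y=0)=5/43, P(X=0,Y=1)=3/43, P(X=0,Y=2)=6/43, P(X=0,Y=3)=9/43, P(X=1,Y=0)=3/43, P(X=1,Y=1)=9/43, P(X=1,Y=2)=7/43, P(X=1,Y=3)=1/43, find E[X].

First find marginal of X:
P(X=0) = 23/43
P(X=1) = 20/43
E[X] = 0 × 23/43 + 1 × 20/43 = 20/43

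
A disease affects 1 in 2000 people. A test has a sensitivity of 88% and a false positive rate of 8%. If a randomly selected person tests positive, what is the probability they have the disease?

Let D = the rare event, + = positive/flagged.
P(D) = 1/2000
P(+|D) = 88/100 = 22/25
P(+|D') = 8/100 = 2/25
P(+) = P(+|D)P(D) + P(+|D')P(D')
     = \frac{22}{25} × \frac{1}{2000} + \frac{2}{25} × \frac{1999}{2000}
     = \frac{201}{2500}
P(D|+) = P(+|D)P(D)/P(+) = \frac{11}{2010}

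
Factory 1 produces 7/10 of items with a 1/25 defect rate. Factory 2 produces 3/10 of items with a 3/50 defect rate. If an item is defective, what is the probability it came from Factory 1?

Using Bayes' theorem:
P(F1) = 7/10, P(D|F1) = 1/25
P(F2) = 3/10, P(D|F2) = 3/50
P(D) = P(D|F1)P(F1) + P(D|F2)P(F2)
     = \frac{23}{500}
P(F1|D) = P(D|F1)P(F1) / P(D)
= \frac{14}{23}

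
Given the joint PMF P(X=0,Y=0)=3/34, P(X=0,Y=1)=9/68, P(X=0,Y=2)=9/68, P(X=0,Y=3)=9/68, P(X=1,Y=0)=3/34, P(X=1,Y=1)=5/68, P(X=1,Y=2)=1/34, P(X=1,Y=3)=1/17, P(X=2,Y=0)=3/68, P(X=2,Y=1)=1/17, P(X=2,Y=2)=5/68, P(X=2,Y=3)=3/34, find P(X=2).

P(X=2) = P(X=2,Y=0) + P(X=2,Y=1) + P(X=2,Y=2) + P(X=2,Y=3)
= 3/68 + 1/17 + 5/68 + 3/34
= 9/34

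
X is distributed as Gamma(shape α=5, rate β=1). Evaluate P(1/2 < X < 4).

P(1/2 < X < 4) = ∫_{1/2}^{4} f(x) dx
where f(x) = \frac{x^{4} e^{- x}}{24}
= - \frac{103}{3 e^{4}} + \frac{211}{128 e^{\frac{1}{2}}}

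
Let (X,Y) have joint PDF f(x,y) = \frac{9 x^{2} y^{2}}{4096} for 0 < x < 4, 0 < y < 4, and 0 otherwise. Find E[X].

f_X(x) = ∫_0^4 \frac{9 x^{2} y^{2}}{4096} dy = \frac{3 x^{2}}{64}
E[X] = ∫_0^4 x × (\frac{3 x^{2}}{64}) dx = 3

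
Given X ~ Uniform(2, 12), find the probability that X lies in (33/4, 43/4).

P(33/4 < X < 43/4) = ∫_{33/4}^{43/4} f(x) dx
where f(x) = \frac{1}{10}
= \frac{1}{4}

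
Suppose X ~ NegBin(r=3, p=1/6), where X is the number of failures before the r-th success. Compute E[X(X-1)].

E[X(X-1)] = E[X² - X] = E[X²] - E[X]
E[X] = 15
E[X²] = Var(X) + (E[X])² = 90 + (15)² = 315
E[X(X-1)] = 315 - 15 = 300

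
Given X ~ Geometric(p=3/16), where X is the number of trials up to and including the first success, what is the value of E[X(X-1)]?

E[X(X-1)] = E[X² - X] = E[X²] - E[X]
E[X] = \frac{16}{3}
E[X²] = Var(X) + (E[X])² = \frac{208}{9} + (\frac{16}{3})² = \frac{464}{9}
E[X(X-1)] = \frac{464}{9} - \frac{16}{3} = \frac{416}{9}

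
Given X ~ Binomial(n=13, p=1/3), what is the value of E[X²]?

Using the identity E[X²] = Var(X) + (E[X])²:
E[X] = \frac{13}{3}
Var(X) = \frac{26}{9}
E[X²] = \frac{26}{9} + (\frac{13}{3})²
= \frac{65}{3}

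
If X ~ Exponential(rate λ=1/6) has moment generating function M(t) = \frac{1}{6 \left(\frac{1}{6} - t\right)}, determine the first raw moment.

To find E[X], compute M^(1)(0):
M^(1)(t) = \frac{1}{6 \left(\frac{1}{6} - t\right)^{2}}
M^(1)(0) = 6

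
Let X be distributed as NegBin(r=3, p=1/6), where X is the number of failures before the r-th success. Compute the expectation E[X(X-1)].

E[X(X-1)] = E[X² - X] = E[X²] - E[X]
E[X] = 15
E[X²] = Var(X) + (E[X])² = 90 + (15)² = 315
E[X(X-1)] = 315 - 15 = 300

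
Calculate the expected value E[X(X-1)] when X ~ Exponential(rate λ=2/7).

E[X(X-1)] = E[X² - X] = E[X²] - E[X]
E[X] = \frac{7}{2}
E[X²] = Var(X) + (E[X])² = \frac{49}{4} + (\frac{7}{2})² = \frac{49}{2}
E[X(X-1)] = \frac{49}{2} - \frac{7}{2} = 21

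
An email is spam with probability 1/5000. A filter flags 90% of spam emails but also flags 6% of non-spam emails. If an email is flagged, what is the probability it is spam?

Let D = the rare event, + = positive/flagged.
P(D) = 1/5000
P(+|D) = 90/100 = 9/10
P(+|D') = 6/100 = 3/50
P(+) = P(+|D)P(D) + P(+|D')P(D')
     = \frac{9}{10} × \frac{1}{5000} + \frac{3}{50} × \frac{4999}{5000}
     = \frac{7521}{125000}
P(D|+) = P(+|D)P(D)/P(+) = \frac{15}{5014}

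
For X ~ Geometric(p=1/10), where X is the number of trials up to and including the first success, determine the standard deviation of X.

For X ~ Geometric(p=1/10), where X is the number of trials up to and including the first success:
Var(X) = 90
SD(X) = √(Var(X)) = √(90) = 3 \sqrt{10}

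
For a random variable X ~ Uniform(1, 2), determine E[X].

For X ~ Uniform(1, 2), the expected value is:
E[X] = \frac{3}{2}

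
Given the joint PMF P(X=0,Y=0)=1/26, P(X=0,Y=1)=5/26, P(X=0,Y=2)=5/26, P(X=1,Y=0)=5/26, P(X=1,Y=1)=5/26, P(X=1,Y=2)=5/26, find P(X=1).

P(X=1) = P(X=1,Y=0) + P(X=1,Y=1) + P(X=1,Y=2)
= 5/26 + 5/26 + 5/26
= 15/26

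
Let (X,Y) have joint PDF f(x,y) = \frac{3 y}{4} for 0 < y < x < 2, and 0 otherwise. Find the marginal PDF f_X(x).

f_X(x) = ∫_0^x \frac{3 y}{4} dy = \frac{3 x^{2}}{8}
for 0 < x < 2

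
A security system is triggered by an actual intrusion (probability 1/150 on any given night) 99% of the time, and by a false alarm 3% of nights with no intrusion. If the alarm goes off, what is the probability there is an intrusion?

Let D = the rare event, + = positive/flagged.
P(D) = 1/150
P(+|D) = 99/100
P(+|D') = 3/100
P(+) = P(+|D)P(D) + P(+|D')P(D')
     = \frac{99}{100} × \frac{1}{150} + \frac{3}{100} × \frac{149}{150}
     = \frac{91}{2500}
P(D|+) = P(+|D)P(D)/P(+) = \frac{33}{182}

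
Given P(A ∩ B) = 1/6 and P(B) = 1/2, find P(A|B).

P(A|B) = P(A ∩ B) / P(B)
= (1/6) / (1/2)
= 1/3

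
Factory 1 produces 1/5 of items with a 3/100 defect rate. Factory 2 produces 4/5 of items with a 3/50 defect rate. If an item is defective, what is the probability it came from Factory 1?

Using Bayes' theorem:
P(F1) = 1/5, P(D|F1) = 3/100
P(F2) = 4/5, P(D|F2) = 3/50
P(D) = P(D|F1)P(F1) + P(D|F2)P(F2)
     = \frac{27}{500}
P(F1|D) = P(D|F1)P(F1) / P(D)
= \frac{1}{9}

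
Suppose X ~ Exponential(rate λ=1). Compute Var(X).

For X ~ Exponential(rate λ=1):
Var(X) = 1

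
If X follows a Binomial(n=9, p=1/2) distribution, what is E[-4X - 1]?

For X ~ Binomial(n=9, p=1/2):
E[X] = \frac{9}{2}
E[-4X - 1] = -4 × E[X] - 1 = -19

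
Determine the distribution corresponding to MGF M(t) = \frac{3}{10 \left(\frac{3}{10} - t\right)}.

The MGF M(t) = \frac{3}{10 \left(\frac{3}{10} - t\right)} is the standard form for the Exponential distribution.
Comparing with the known MGF formula identifies: Exponential(rate λ=3/10)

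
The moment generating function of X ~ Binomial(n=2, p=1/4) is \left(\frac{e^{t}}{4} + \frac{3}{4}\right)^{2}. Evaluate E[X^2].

To find E[X^2], compute M^(2)(0):
M^(1)(t) = \frac{\left(\frac{e^{t}}{4} + \frac{3}{4}\right) e^{t}}{2}
M^(2)(t) = \frac{\left(\frac{e^{t}}{4} + \frac{3}{4}\right) e^{t}}{2} + \frac{e^{2 t}}{8}
M^(2)(0) = \frac{5}{8}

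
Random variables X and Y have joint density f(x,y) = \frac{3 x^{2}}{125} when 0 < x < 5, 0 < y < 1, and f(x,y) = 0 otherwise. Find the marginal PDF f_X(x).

f_X(x) = ∫_0^1 f(x,y) dy
= ∫_0^1 \frac{3 x^{2}}{125} dy
= \frac{3 x^{2}}{125} for 0 < x < 5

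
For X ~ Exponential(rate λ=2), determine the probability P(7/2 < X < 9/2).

P(7/2 < X < 9/2) = ∫_{7/2}^{9/2} f(x) dx
where f(x) = 2 e^{- 2 x}
= - \frac{1 - e^{2}}{e^{9}}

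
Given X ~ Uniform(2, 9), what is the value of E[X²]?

Using the identity E[X²] = Var(X) + (E[X])²:
E[X] = \frac{11}{2}
Var(X) = \frac{49}{12}
E[X²] = \frac{49}{12} + (\frac{11}{2})²
= \frac{103}{3}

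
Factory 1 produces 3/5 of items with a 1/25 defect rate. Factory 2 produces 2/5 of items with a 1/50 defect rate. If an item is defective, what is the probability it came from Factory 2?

Using Bayes' theorem:
P(F1) = 3/5, P(D|F1) = 1/25
P(F2) = 2/5, P(D|F2) = 1/50
P(D) = P(D|F1)P(F1) + P(D|F2)P(F2)
     = \frac{4}{125}
P(F2|D) = P(D|F2)P(F2) / P(D)
= \frac{1}{4}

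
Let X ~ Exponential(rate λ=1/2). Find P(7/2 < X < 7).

P(7/2 < X < 7) = ∫_{7/2}^{7} f(x) dx
where f(x) = \frac{e^{- \frac{x}{2}}}{2}
= - \frac{1}{e^{\frac{7}{2}}} + e^{- \frac{7}{4}}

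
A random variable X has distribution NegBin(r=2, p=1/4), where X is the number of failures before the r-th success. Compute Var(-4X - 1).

For X ~ NegBin(r=2, p=1/4), where X is the number of failures before the r-th success:
Var(X) = 24
Var(-4X - 1) = (-4)² × Var(X) = 16 × 24 = 384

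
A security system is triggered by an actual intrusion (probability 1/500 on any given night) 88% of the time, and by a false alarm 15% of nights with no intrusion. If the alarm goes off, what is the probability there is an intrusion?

Let D = the rare event, + = positive/flagged.
P(D) = 1/500
P(+|D) = 88/100 = 22/25
P(+|D') = 15/100 = 3/20
P(+) = P(+|D)P(D) + P(+|D')P(D')
     = \frac{22}{25} × \frac{1}{500} + \frac{3}{20} × \frac{499}{500}
     = \frac{7573}{50000}
P(D|+) = P(+|D)P(D)/P(+) = \frac{88}{7573}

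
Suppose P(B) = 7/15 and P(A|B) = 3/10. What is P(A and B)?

By definition, P(A|B) = P(A ∩ B) / P(B)
So P(A ∩ B) = P(A|B) × P(B)
= 3/10 × 7/15
= 7/50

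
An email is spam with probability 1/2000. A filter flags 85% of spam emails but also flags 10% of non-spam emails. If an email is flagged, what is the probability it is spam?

Let D = the rare event, + = positive/flagged.
P(D) = 1/2000
P(+|D) = 85/100 = 17/20
P(+|D') = 10/100 = 1/10
P(+) = P(+|D)P(D) + P(+|D')P(D')
     = \frac{17}{20} × \frac{1}{2000} + \frac{1}{10} × \frac{1999}{2000}
     = \frac{803}{8000}
P(D|+) = P(+|D)P(D)/P(+) = \frac{17}{4015}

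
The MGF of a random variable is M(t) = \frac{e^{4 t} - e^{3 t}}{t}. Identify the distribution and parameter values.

The MGF M(t) = \frac{e^{4 t} - e^{3 t}}{t} is the standard form for the Uniform distribution.
Comparing with the known MGF formula identifies: Uniform(3, 4)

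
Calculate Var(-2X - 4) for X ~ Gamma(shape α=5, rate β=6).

For X ~ Gamma(shape α=5, rate β=6):
Var(X) = \frac{5}{36}
Var(-2X - 4) = (-2)² × Var(X) = 4 × \frac{5}{36} = \frac{5}{9}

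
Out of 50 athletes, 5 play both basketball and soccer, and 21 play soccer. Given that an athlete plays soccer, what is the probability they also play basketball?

P(A ∩ B) = 5/50 = 1/10
P(B) = 21/50
P(A|B) = P(A ∩ B) / P(B) = (1/10) / (21/50) = 5/21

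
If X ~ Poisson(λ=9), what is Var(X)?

For X ~ Poisson(λ=9):
Var(X) = 9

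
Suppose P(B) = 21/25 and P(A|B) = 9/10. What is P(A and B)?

By definition, P(A|B) = P(A ∩ B) / P(B)
So P(A ∩ B) = P(A|B) × P(B)
= 9/10 × 21/25
= 189/250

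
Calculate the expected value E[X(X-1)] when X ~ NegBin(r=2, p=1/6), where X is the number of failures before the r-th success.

E[X(X-1)] = E[X² - X] = E[X²] - E[X]
E[X] = 10
E[X²] = Var(X) + (E[X])² = 60 + (10)² = 160
E[X(X-1)] = 160 - 10 = 150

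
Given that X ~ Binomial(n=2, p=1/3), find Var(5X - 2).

For X ~ Binomial(n=2, p=1/3):
Var(X) = \frac{4}{9}
Var(5X - 2) = (5)² × Var(X) = 25 × \frac{4}{9} = \frac{100}{9}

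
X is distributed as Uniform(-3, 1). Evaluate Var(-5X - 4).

For X ~ Uniform(-3, 1):
Var(X) = \frac{4}{3}
Var(-5X - 4) = (-5)² × Var(X) = 25 × \frac{4}{3} = \frac{100}{3}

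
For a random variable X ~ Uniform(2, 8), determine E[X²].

Using the identity E[X²] = Var(X) + (E[X])²:
E[X] = 5
Var(X) = 3
E[X²] = 3 + (5)²
= 28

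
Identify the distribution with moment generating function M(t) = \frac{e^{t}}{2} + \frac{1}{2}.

The MGF M(t) = \frac{e^{t}}{2} + \frac{1}{2} is the standard form for the Bernoulli distribution.
Comparing with the known MGF formula identifies: Bernoulli(p=1/2)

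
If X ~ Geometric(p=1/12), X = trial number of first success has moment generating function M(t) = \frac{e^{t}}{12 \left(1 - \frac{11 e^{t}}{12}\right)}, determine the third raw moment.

To find E[X^3], compute M^(3)(0):
M^(1)(t) = \frac{e^{t}}{12 \left(1 - \frac{11 e^{t}}{12}\right)} + \frac{11 e^{2 t}}{144 \left(1 - \frac{11 e^{t}}{12}\right)^{2}}
M^(2)(t) = \frac{e^{t}}{12 \left(1 - \frac{11 e^{t}}{12}\right)} + \frac{11 e^{2 t}}{48 \left(1 - \frac{11 e^{t}}{12}\right)^{2}} + \frac{121 e^{3 t}}{864 \left(1 - \frac{11 e^{t}}{12}\right)^{3}}
M^(3)(t) = \frac{e^{t}}{12 \left(1 - \frac{11 e^{t}}{12}\right)} + \frac{77 e^{2 t}}{144 \left(1 - \frac{11 e^{t}}{12}\right)^{2}} + \frac{121 e^{3 t}}{144 \left(1 - \frac{11 e^{t}}{12}\right)^{3}} + \frac{1331 e^{4 t}}{3456 \left(1 - \frac{11 e^{t}}{12}\right)^{4}}
M^(3)(0) = 9516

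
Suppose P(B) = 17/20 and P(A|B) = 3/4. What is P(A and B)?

By definition, P(A|B) = P(A ∩ B) / P(B)
So P(A ∩ B) = P(A|B) × P(B)
= 3/4 × 17/20
= 51/80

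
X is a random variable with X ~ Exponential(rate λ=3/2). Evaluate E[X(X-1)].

E[X(X-1)] = E[X² - X] = E[X²] - E[X]
E[X] = \frac{2}{3}
E[X²] = Var(X) + (E[X])² = \frac{4}{9} + (\frac{2}{3})² = \frac{8}{9}
E[X(X-1)] = \frac{8}{9} - \frac{2}{3} = \frac{2}{9}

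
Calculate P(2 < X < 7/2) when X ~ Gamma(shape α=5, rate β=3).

P(2 < X < 7/2) = ∫_{2}^{7/2} f(x) dx
where f(x) = \frac{81 x^{4} e^{- 3 x}}{8}
= - \frac{98051}{128 e^{\frac{21}{2}}} + \frac{115}{e^{6}}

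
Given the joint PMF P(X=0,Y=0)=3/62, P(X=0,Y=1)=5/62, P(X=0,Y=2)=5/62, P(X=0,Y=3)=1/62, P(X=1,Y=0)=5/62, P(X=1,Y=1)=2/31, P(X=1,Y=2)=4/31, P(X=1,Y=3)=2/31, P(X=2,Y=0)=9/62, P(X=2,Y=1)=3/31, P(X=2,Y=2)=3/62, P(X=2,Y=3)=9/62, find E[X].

First find marginal of X:
P(X=0) = 7/31
P(X=1) = 21/62
P(X=2) = 27/62
E[X] = 0 × 7/31 + 1 × 21/62 + 2 × 27/62 = 75/62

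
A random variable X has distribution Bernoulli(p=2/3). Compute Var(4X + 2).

For X ~ Bernoulli(p=2/3):
Var(X) = \frac{2}{9}
Var(4X + 2) = (4)² × Var(X) = 16 × \frac{2}{9} = \frac{32}{9}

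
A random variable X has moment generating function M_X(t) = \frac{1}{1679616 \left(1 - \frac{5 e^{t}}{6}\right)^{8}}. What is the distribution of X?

The MGF M(t) = \frac{1}{1679616 \left(1 - \frac{5 e^{t}}{6}\right)^{8}} is the standard form for the NegativeBinomial distribution.
Comparing with the known MGF formula identifies: NegBin(r=8, p=1/6), X = failures before r-th success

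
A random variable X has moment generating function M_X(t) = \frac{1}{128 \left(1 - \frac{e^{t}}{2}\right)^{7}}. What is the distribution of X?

The MGF M(t) = \frac{1}{128 \left(1 - \frac{e^{t}}{2}\right)^{7}} is the standard form for the NegativeBinomial distribution.
Comparing with the known MGF formula identifies: NegBin(r=7, p=1/2), X = failures before r-th success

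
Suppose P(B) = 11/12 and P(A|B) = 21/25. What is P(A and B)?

By definition, P(A|B) = P(A ∩ B) / P(B)
So P(A ∩ B) = P(A|B) × P(B)
= 21/25 × 11/12
= 77/100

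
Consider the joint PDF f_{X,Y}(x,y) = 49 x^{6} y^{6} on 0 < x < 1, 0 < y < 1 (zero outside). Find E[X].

E[X] = ∫_0^1 ∫_0^1 x × f(x,y) dy dx
= ∫_0^1 ∫_0^1 x × (49 x^{6} y^{6}) dy dx
= \frac{7}{8}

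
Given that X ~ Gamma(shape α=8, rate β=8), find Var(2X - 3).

For X ~ Gamma(shape α=8, rate β=8):
Var(X) = \frac{1}{8}
Var(2X - 3) = (2)² × Var(X) = 4 × \frac{1}{8} = \frac{1}{2}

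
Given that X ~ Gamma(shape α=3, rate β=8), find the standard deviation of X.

For X ~ Gamma(shape α=3, rate β=8):
Var(X) = \frac{3}{64}
SD(X) = √(Var(X)) = √(\frac{3}{64}) = \frac{\sqrt{3}}{8}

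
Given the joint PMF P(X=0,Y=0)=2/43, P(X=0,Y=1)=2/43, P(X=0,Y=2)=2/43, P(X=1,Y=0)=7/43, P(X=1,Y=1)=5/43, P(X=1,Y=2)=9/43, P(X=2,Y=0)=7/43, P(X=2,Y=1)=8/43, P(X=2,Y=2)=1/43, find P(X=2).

P(X=2) = P(X=2,Y=0) + P(X=2,Y=1) + P(X=2,Y=2)
= 7/43 + 8/43 + 1/43
= 16/43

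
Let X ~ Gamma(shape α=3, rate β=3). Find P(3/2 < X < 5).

P(3/2 < X < 5) = ∫_{3/2}^{5} f(x) dx
where f(x) = \frac{27 x^{2} e^{- 3 x}}{2}
= - \frac{257}{2 e^{15}} + \frac{125}{8 e^{\frac{9}{2}}}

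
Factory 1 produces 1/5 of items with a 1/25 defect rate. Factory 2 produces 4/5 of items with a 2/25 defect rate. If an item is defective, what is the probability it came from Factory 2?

Using Bayes' theorem:
P(F1) = 1/5, P(D|F1) = 1/25
P(F2) = 4/5, P(D|F2) = 2/25
P(D) = P(D|F1)P(F1) + P(D|F2)P(F2)
     = \frac{9}{125}
P(F2|D) = P(D|F2)P(F2) / P(D)
= \frac{8}{9}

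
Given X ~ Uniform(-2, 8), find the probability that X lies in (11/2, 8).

P(11/2 < X < 8) = ∫_{11/2}^{8} f(x) dx
where f(x) = \frac{1}{10}
= \frac{1}{4}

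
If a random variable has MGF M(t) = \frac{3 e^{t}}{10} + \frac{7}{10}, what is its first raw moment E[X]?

To find E[X], compute M^(1)(0):
M^(1)(t) = \frac{3 e^{t}}{10}
M^(1)(0) = \frac{3}{10}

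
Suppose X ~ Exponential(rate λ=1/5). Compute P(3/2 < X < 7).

P(3/2 < X < 7) = ∫_{3/2}^{7} f(x) dx
where f(x) = \frac{e^{- \frac{x}{5}}}{5}
= - \frac{1}{e^{\frac{7}{5}}} + e^{- \frac{3}{10}}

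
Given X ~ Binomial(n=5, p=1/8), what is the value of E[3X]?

For X ~ Binomial(n=5, p=1/8):
E[X] = \frac{5}{8}
E[3X] = 3 × E[X] + 0 = \frac{15}{8}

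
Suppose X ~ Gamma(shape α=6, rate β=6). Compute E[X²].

Using the identity E[X²] = Var(X) + (E[X])²:
E[X] = 1
Var(X) = \frac{1}{6}
E[X²] = \frac{1}{6} + (1)²
= \frac{7}{6}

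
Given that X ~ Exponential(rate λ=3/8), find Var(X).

For X ~ Exponential(rate λ=3/8):
Var(X) = \frac{64}{9}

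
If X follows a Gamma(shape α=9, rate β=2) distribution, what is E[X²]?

Using the identity E[X²] = Var(X) + (E[X])²:
E[X] = \frac{9}{2}
Var(X) = \frac{9}{4}
E[X²] = \frac{9}{4} + (\frac{9}{2})²
= \frac{45}{2}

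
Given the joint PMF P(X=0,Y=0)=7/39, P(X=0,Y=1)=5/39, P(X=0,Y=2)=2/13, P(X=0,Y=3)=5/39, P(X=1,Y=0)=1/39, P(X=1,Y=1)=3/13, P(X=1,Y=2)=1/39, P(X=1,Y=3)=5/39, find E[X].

First find marginal of X:
P(X=0) = 23/39
P(X=1) = 16/39
E[X] = 0 × 23/39 + 1 × 16/39 = 16/39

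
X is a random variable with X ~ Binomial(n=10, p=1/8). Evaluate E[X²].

Using the identity E[X²] = Var(X) + (E[X])²:
E[X] = \frac{5}{4}
Var(X) = \frac{35}{32}
E[X²] = \frac{35}{32} + (\frac{5}{4})²
= \frac{85}{32}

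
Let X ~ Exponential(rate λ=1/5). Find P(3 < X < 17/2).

P(3 < X < 17/2) = ∫_{3}^{17/2} f(x) dx
where f(x) = \frac{e^{- \frac{x}{5}}}{5}
= - \frac{1}{e^{\frac{17}{10}}} + e^{- \frac{3}{5}}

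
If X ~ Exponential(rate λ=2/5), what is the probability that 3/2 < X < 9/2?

P(3/2 < X < 9/2) = ∫_{3/2}^{9/2} f(x) dx
where f(x) = \frac{2 e^{- \frac{2 x}{5}}}{5}
= - \frac{1 - e^{\frac{6}{5}}}{e^{\frac{9}{5}}}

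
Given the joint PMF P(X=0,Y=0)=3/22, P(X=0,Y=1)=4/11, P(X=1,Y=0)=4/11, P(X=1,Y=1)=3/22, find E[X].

First find marginal of X:
P(X=0) = 1/2
P(X=1) = 1/2
E[X] = 0 × 1/2 + 1 × 1/2 = 1/2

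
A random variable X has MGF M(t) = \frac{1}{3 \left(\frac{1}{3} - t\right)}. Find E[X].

To find E[X], compute M^(1)(0):
M^(1)(t) = \frac{1}{3 \left(\frac{1}{3} - t\right)^{2}}
M^(1)(0) = 3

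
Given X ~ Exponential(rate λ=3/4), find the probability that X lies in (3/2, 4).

P(3/2 < X < 4) = ∫_{3/2}^{4} f(x) dx
where f(x) = \frac{3 e^{- \frac{3 x}{4}}}{4}
= - \frac{1}{e^{3}} + e^{- \frac{9}{8}}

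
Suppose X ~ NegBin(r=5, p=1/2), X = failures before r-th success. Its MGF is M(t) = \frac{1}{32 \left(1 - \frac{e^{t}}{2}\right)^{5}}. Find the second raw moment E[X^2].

To find E[X^2], compute M^(2)(0):
M^(1)(t) = \frac{5 e^{t}}{64 \left(1 - \frac{e^{t}}{2}\right)^{6}}
M^(2)(t) = \frac{5 e^{t}}{64 \left(1 - \frac{e^{t}}{2}\right)^{6}} + \frac{15 e^{2 t}}{64 \left(1 - \frac{e^{t}}{2}\right)^{7}}
M^(2)(0) = 35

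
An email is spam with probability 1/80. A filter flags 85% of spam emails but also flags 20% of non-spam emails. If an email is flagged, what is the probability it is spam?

Let D = the rare event, + = positive/flagged.
P(D) = 1/80
P(+|D) = 85/100 = 17/20
P(+|D') = 20/100 = 1/5
P(+) = P(+|D)P(D) + P(+|D')P(D')
     = \frac{17}{20} × \frac{1}{80} + \frac{1}{5} × \frac{79}{80}
     = \frac{333}{1600}
P(D|+) = P(+|D)P(D)/P(+) = \frac{17}{333}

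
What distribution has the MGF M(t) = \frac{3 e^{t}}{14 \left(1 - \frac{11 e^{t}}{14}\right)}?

The MGF M(t) = \frac{3 e^{t}}{14 \left(1 - \frac{11 e^{t}}{14}\right)} is the standard form for the Geometric distribution.
Comparing with the known MGF formula identifies: Geometric(p=3/14), X = trial number of first success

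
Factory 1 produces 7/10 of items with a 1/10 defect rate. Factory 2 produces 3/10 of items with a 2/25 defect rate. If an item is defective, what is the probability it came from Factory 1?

Using Bayes' theorem:
P(F1) = 7/10, P(D|F1) = 1/10
P(F2) = 3/10, P(D|F2) = 2/25
P(D) = P(D|F1)P(F1) + P(D|F2)P(F2)
     = \frac{47}{500}
P(F1|D) = P(D|F1)P(F1) / P(D)
= \frac{35}{47}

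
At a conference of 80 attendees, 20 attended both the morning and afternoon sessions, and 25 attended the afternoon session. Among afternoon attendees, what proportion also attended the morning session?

P(A ∩ B) = 20/80 = 1/4
P(B) = 25/80 = 5/16
P(A|B) = P(A ∩ B) / P(B) = (1/4) / (5/16) = 4/5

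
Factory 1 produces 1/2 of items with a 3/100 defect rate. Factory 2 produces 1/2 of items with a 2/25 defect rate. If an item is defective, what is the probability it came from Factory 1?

Using Bayes' theorem:
P(F1) = 1/2, P(D|F1) = 3/100
P(F2) = 1/2, P(D|F2) = 2/25
P(D) = P(D|F1)P(F1) + P(D|F2)P(F2)
     = \frac{11}{200}
P(F1|D) = P(D|F1)P(F1) / P(D)
= \frac{3}{11}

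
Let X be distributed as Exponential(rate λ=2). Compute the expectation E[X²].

Using the identity E[X²] = Var(X) + (E[X])²:
E[X] = \frac{1}{2}
Var(X) = \frac{1}{4}
E[X²] = \frac{1}{4} + (\frac{1}{2})²
= \frac{1}{2}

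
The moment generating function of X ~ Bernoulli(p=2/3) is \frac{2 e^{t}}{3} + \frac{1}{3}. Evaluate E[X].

To find E[X], compute M^(1)(0):
M^(1)(t) = \frac{2 e^{t}}{3}
M^(1)(0) = \frac{2}{3}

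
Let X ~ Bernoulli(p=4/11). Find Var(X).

For X ~ Bernoulli(p=4/11):
Var(X) = \frac{28}{121}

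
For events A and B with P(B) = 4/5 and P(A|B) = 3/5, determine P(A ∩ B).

By definition, P(A|B) = P(A ∩ B) / P(B)
So P(A ∩ B) = P(A|B) × P(B)
= 3/5 × 4/5
= 12/25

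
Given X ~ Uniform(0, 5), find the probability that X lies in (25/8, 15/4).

P(25/8 < X < 15/4) = ∫_{25/8}^{15/4} f(x) dx
where f(x) = \frac{1}{5}
= \frac{1}{8}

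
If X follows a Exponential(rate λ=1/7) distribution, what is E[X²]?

Using the identity E[X²] = Var(X) + (E[X])²:
E[X] = 7
Var(X) = 49
E[X²] = 49 + (7)²
= 98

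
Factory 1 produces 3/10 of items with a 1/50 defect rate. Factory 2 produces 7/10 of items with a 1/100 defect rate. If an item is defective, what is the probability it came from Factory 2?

Using Bayes' theorem:
P(F1) = 3/10, P(D|F1) = 1/50
P(F2) = 7/10, P(D|F2) = 1/100
P(D) = P(D|F1)P(F1) + P(D|F2)P(F2)
     = \frac{13}{1000}
P(F2|D) = P(D|F2)P(F2) / P(D)
= \frac{7}{13}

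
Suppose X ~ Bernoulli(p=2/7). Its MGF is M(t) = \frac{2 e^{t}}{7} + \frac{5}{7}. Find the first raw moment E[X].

To find E[X], compute M^(1)(0):
M^(1)(t) = \frac{2 e^{t}}{7}
M^(1)(0) = \frac{2}{7}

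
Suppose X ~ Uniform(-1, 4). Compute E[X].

For X ~ Uniform(-1, 4), the expected value is:
E[X] = \frac{3}{2}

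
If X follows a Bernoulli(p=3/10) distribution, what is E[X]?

For X ~ Bernoulli(p=3/10), the expected value is:
E[X] = \frac{3}{10}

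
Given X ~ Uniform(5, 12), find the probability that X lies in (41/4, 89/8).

P(41/4 < X < 89/8) = ∫_{41/4}^{89/8} f(x) dx
where f(x) = \frac{1}{7}
= \frac{1}{8}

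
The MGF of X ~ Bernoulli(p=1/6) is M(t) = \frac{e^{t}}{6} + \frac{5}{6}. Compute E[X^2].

To find E[X^2], compute M^(2)(0):
M^(1)(t) = \frac{e^{t}}{6}
M^(2)(t) = \frac{e^{t}}{6}
M^(2)(0) = \frac{1}{6}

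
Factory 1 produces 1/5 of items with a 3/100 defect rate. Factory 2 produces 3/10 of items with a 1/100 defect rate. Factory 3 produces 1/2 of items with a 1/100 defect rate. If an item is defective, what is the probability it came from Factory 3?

Using Bayes' theorem:
P(F1) = 1/5, P(D|F1) = 3/100
P(F2) = 3/10, P(D|F2) = 1/100
P(F3) = 1/2, P(D|F3) = 1/100
P(D) = P(D|F1)P(F1) + P(D|F2)P(F2) + P(D|F3)P(F3)
     = \frac{7}{500}
P(F3|D) = P(D|F3)P(F3) / P(D)
= \frac{5}{14}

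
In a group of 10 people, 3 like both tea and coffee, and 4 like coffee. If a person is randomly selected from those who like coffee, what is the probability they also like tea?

P(A ∩ B) = 3/10
P(B) = 4/10 = 2/5
P(A|B) = P(A ∩ B) / P(B) = (3/10) / (2/5) = 3/4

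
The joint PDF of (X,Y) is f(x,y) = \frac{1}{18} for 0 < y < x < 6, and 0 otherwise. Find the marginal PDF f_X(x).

f_X(x) = ∫_0^x \frac{1}{18} dy = \frac{x}{18}
for 0 < x < 6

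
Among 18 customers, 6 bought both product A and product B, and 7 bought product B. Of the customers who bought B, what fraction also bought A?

P(A ∩ B) = 6/18 = 1/3
P(B) = 7/18
P(A|B) = P(A ∩ B) / P(B) = (1/3) / (7/18) = 6/7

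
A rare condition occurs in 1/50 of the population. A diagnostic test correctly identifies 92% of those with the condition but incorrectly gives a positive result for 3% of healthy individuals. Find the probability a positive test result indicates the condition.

Let D = the rare event, + = positive/flagged.
P(D) = 1/50
P(+|D) = 92/100 = 23/25
P(+|D') = 3/100
P(+) = P(+|D)P(D) + P(+|D')P(D')
     = \frac{23}{25} × \frac{1}{50} + \frac{3}{100} × \frac{49}{50}
     = \frac{239}{5000}
P(D|+) = P(+|D)P(D)/P(+) = \frac{92}{239}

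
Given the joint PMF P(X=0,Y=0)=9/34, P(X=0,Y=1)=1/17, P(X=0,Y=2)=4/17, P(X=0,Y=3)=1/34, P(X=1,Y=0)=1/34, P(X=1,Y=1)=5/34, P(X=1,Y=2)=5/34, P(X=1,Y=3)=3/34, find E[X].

First find marginal of X:
P(X=0) = 10/17
P(X=1) = 7/17
E[X] = 0 × 10/17 + 1 × 7/17 = 7/17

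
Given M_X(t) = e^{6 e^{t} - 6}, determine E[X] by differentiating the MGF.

To find E[X], compute M^(1)(0):
M^(1)(t) = 6 e^{t} e^{6 e^{t} - 6}
M^(1)(0) = 6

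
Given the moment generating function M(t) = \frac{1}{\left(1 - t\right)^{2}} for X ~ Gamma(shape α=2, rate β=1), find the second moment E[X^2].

To find E[X^2], compute M^(2)(0):
M^(1)(t) = \frac{2}{\left(1 - t\right)^{3}}
M^(2)(t) = \frac{6}{\left(1 - t\right)^{4}}
M^(2)(0) = 6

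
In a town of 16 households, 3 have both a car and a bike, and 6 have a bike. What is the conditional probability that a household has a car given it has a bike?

P(A ∩ B) = 3/16
P(B) = 6/16 = 3/8
P(A|B) = P(A ∩ B) / P(B) = (3/16) / (3/8) = 1/2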